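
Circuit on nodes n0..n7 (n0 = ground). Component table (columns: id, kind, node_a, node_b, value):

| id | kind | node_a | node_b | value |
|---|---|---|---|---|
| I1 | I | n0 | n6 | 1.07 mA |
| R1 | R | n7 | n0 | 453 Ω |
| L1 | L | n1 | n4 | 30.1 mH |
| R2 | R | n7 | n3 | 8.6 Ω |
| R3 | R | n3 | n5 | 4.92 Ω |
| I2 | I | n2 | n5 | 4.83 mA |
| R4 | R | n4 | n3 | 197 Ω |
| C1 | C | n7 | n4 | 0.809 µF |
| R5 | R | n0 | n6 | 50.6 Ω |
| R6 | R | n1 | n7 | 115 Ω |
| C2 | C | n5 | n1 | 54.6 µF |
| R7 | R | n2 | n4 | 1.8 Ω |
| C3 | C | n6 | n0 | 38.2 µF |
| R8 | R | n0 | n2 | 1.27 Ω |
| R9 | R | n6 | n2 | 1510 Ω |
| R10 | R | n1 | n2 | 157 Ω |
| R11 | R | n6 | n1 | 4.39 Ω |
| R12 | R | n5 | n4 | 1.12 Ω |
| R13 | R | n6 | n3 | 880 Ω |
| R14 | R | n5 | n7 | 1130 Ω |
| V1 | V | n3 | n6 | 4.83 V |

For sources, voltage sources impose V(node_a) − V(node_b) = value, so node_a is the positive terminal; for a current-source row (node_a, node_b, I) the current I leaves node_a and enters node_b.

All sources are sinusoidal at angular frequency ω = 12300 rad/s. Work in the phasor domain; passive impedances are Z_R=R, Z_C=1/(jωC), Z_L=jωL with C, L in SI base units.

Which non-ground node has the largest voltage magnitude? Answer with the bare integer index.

Element admittances at ω=12300 rad/s:
  I1: injects 0.00107 A into n6 (from n0)
  Y(R1) = 0.002208+0.000j S between n7,n0
  Y(L1) = 0.000-0.002701j S between n1,n4
  Y(R2) = 0.1163+0.000j S between n7,n3
  Y(R3) = 0.2033+0.000j S between n3,n5
  I2: injects 0.00483 A into n5 (from n2)
  Y(R4) = 0.005076+0.000j S between n4,n3
  Y(C1) = 0.000+0.009951j S between n7,n4
  Y(R5) = 0.01976+0.000j S between n0,n6
  Y(R6) = 0.008696+0.000j S between n1,n7
  Y(C2) = 0.000+0.6716j S between n5,n1
  Y(R7) = 0.5556+0.000j S between n2,n4
  Y(C3) = 0.000+0.4699j S between n6,n0
  Y(R8) = 0.7874+0.000j S between n0,n2
  Y(R9) = 0.0006623+0.000j S between n6,n2
  Y(R10) = 0.006369+0.000j S between n1,n2
  Y(R11) = 0.2278+0.000j S between n6,n1
  Y(R12) = 0.8929+0.000j S between n5,n4
  Y(R13) = 0.001136+0.000j S between n6,n3
  Y(R14) = 0.0008850+0.000j S between n5,n7
  V1: constraint V(n3)−V(n6) = 4.83
Assemble and solve the 8×8 MNA system:
  V(n1)=1.349+0.8320j  V(n2)=0.4292+0.1145j  V(n3)=4.605+0.7278j  V(n4)=1.037+0.2679j  V(n5)=1.395+0.3254j  V(n6)=-0.2248+0.7278j  V(n7)=4.298+0.4661j
  i(V1)=-0.7119-0.1146j

3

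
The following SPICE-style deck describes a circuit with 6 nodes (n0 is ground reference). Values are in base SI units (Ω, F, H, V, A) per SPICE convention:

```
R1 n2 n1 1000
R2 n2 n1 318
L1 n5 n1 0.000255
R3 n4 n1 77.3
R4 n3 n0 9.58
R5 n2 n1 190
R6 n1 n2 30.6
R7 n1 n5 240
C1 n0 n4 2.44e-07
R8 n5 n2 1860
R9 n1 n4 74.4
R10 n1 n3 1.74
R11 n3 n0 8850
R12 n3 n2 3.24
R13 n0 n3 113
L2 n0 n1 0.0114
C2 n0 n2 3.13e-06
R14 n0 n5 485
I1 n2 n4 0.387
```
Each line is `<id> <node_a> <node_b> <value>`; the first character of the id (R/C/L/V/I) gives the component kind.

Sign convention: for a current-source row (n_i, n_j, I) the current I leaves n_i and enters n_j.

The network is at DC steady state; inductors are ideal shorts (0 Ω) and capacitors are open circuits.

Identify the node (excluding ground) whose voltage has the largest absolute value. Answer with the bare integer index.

4

MNA unknowns: 5 node voltages V₁..V_5 plus 2 source currents (L1, L2)
R1: Y=0.001000 on G[2,1]
R2: Y=0.003145 on G[2,1]
L1: row V5−V1=0, i_L1 at 5,1
R3: Y=0.01294 on G[4,1]
R4: Y=0.1044 on G[3,0]
R5: Y=0.005263 on G[2,1]
R6: Y=0.03268 on G[1,2]
R7: Y=0.004167 on G[1,5]
C1: Y=0.000 on G[0,4]
R8: Y=0.0005376 on G[5,2]
R9: Y=0.01344 on G[1,4]
R10: Y=0.5747 on G[1,3]
R11: Y=0.0001130 on G[3,0]
R12: Y=0.3086 on G[3,2]
R13: Y=0.008850 on G[0,3]
L2: row V0−V1=0, i_L2 at 0,1
C2: Y=0.000 on G[0,2]
R14: Y=0.002062 on G[0,5]
I1: z[2]−=0.387, z[4]+=0.387
solve → V1=0.000, V2=-1.514, V3=-0.4687, V4=14.67, V5=0.000
aux → i_L1=-0.0008137, i_L2=-0.05312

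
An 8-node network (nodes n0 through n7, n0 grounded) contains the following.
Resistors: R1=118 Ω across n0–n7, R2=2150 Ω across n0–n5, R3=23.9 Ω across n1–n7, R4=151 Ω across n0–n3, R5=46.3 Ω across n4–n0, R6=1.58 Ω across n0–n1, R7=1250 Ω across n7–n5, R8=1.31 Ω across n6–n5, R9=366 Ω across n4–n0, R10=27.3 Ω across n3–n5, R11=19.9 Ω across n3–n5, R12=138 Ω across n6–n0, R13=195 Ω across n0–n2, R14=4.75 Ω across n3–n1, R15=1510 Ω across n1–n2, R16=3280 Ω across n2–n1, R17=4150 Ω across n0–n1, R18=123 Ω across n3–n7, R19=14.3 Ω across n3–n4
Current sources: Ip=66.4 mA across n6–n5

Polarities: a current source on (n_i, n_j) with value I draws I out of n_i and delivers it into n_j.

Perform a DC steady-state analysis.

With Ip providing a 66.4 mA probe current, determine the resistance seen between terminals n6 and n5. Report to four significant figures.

R_eq = 1.299 Ω

Apply KCL at each of the 7 non-ground nodes and solve the resulting linear system.
Node n1: branches {R3, R6, R14, R15, R16, R17} → V_1 = 0.0007455
Node n2: branches {R13, R15, R16} → V_2 = 0.0001183
Node n3: branches {R4, R10, R11, R14, R18, R19} → V_3 = 0.002929
Node n4: branches {R5, R9, R19} → V_4 = 0.002173
Node n5: branches {R2, R7, R8, R10, R11, Ip} → V_5 = 0.009229
Node n6: branches {R8, R12, Ip} → V_6 = -0.07702
Node n7: branches {R1, R3, R7, R18} → V_7 = 0.001053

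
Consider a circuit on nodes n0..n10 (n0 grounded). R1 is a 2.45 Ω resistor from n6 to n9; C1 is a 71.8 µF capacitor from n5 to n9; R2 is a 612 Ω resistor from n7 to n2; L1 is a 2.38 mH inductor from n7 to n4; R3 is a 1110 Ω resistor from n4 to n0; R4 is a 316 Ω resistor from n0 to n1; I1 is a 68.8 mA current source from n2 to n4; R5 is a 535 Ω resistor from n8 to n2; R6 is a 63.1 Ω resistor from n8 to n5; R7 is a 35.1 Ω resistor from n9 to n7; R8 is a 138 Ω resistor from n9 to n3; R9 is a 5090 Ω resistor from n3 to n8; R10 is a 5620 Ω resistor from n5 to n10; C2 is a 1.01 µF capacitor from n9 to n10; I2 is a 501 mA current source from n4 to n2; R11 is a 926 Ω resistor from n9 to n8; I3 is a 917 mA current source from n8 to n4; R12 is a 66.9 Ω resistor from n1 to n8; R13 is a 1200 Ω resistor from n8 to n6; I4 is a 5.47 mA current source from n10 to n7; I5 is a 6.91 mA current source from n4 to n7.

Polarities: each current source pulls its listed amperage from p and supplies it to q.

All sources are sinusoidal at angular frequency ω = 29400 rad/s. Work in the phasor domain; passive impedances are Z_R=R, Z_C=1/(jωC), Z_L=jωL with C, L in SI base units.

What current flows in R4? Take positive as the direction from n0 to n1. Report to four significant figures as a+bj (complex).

0.03759+0.01941j A

MNA unknowns: 10 node voltages V₁..V_10
R1: Y=0.4082+0.000j on G[6,9]
C1: Y=0.000+2.111j on G[5,9]
R2: Y=0.001634+0.000j on G[7,2]
L1: Y=0.000-0.01429j on G[7,4]
R3: Y=0.0009009+0.000j on G[4,0]
R4: Y=0.003165+0.000j on G[0,1]
I1: z[2]−=0.0688, z[4]+=0.0688
R5: Y=0.001869+0.000j on G[8,2]
R6: Y=0.01585+0.000j on G[8,5]
R7: Y=0.02849+0.000j on G[9,7]
R8: Y=0.007246+0.000j on G[9,3]
R9: Y=0.0001965+0.000j on G[3,8]
R10: Y=0.0001779+0.000j on G[5,10]
C2: Y=0.000+0.02969j on G[9,10]
I2: z[4]−=0.501, z[2]+=0.501
R11: Y=0.001080+0.000j on G[9,8]
I3: z[8]−=0.917, z[4]+=0.917
R12: Y=0.01495+0.000j on G[1,8]
R13: Y=0.0008333+0.000j on G[8,6]
I4: z[10]−=0.00547, z[7]+=0.00547
I5: z[4]−=0.00691, z[7]+=0.00691
solve → V1=-11.88-6.132j, V2=134.5-8.288j, V3=18.20-8.612j, V4=41.73+21.54j, V5=19.09-8.392j, V6=19.01-8.641j, V7=40.37-9.269j, V8=-14.39-7.430j, V9=19.08-8.644j, V10=19.08-8.460j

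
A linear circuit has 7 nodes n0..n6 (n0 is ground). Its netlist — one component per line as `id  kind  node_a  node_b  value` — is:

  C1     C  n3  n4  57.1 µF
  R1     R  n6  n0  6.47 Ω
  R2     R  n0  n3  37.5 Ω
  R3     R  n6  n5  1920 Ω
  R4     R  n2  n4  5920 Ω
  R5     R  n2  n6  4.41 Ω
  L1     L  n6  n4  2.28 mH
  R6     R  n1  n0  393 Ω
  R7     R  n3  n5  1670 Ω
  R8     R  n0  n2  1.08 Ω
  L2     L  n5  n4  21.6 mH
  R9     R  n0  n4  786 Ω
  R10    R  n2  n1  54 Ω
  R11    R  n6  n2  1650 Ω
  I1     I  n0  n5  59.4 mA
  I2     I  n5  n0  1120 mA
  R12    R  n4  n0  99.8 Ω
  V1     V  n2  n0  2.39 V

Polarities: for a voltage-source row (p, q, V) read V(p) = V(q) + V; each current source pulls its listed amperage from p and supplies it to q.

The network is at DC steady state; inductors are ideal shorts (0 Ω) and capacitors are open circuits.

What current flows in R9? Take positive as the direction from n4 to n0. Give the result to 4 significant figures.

MNA unknowns: 6 node voltages V₁..V_6 plus 3 source currents (L1, L2, V1)
C1: Y=0.000 on G[3,4]
R1: Y=0.1546 on G[6,0]
R2: Y=0.02667 on G[0,3]
R3: Y=0.0005208 on G[6,5]
R4: Y=0.0001689 on G[2,4]
R5: Y=0.2268 on G[2,6]
L1: row V6−V4=0, i_L1 at 6,4
R6: Y=0.002545 on G[1,0]
R7: Y=0.0005988 on G[3,5]
R8: Y=0.9259 on G[0,2]
L2: row V5−V4=0, i_L2 at 5,4
R9: Y=0.001272 on G[0,4]
R10: Y=0.01852 on G[2,1]
R11: Y=0.0006061 on G[6,2]
I1: z[0]−=0.0594, z[5]+=0.0594
I2: z[5]−=1.12, z[0]+=1.12
R12: Y=0.01002 on G[4,0]
V1: row V2−V0=2.39, i_V1 at 2,0
solve → V1=2.101, V2=2.390, V3=-0.02881, V4=-1.312, V5=-1.312, V6=-1.312
aux → i_L1=1.044, i_L2=-1.060, i_V1=-3.061

-0.001669 A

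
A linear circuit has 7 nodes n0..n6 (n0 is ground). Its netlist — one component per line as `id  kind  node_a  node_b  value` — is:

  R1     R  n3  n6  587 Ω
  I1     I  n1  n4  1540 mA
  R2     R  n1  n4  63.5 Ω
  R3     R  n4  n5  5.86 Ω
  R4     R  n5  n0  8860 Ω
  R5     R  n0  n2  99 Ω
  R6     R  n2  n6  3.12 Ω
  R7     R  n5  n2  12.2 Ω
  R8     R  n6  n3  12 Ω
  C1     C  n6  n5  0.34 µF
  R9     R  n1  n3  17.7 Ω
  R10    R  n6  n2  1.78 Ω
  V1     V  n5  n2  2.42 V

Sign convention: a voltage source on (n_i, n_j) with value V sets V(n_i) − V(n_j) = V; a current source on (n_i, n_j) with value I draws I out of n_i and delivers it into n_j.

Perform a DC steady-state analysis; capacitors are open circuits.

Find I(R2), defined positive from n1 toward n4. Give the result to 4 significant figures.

MNA unknowns: 6 node voltages V₁..V_6 plus 1 source current (V1)
R1: Y=0.001704 on G[3,6]
I1: z[1]−=1.54, z[4]+=1.54
R2: Y=0.01575 on G[1,4]
R3: Y=0.1706 on G[4,5]
R4: Y=0.0001129 on G[5,0]
R5: Y=0.01010 on G[0,2]
R6: Y=0.3205 on G[2,6]
R7: Y=0.08197 on G[5,2]
R8: Y=0.08333 on G[6,3]
C1: Y=0.000 on G[6,5]
R9: Y=0.05650 on G[1,3]
R10: Y=0.5618 on G[6,2]
V1: row V5−V2=2.42, i_V1 at 5,2
solve → V1=-29.22, V2=-0.02674, V3=-12.33, V4=7.985, V5=2.393, V6=-1.108
aux → i_V1=0.7555

-0.5859 A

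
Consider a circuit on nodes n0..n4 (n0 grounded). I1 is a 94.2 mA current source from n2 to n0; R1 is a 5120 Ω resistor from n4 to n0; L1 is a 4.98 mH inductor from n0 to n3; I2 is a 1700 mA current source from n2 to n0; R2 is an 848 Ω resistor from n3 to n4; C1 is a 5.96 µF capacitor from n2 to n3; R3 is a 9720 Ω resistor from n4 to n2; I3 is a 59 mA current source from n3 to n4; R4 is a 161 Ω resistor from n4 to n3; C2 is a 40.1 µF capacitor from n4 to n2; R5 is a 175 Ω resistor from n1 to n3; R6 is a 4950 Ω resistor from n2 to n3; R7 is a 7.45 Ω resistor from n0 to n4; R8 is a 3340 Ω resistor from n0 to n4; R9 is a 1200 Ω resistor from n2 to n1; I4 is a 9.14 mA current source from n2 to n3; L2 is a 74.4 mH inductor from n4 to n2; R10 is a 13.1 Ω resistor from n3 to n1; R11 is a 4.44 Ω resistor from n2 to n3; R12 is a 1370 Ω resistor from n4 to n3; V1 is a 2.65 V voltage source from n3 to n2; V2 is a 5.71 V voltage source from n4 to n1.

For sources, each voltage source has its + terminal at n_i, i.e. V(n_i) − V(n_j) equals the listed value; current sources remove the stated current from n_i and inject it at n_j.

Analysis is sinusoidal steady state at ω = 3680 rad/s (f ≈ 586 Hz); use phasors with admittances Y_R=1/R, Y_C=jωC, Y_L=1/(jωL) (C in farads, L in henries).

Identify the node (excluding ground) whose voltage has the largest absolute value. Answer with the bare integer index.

2

MNA unknowns: 4 node voltages V₁..V_4 plus 2 source currents (V1, V2)
I1: z[2]−=0.0942, z[0]+=0.0942
R1: Y=0.0001953+0.000j on G[4,0]
L1: Y=0.000-0.05457j on G[0,3]
I2: z[2]−=1.7, z[0]+=1.7
R2: Y=0.001179+0.000j on G[3,4]
C1: Y=0.000+0.02193j on G[2,3]
R3: Y=0.0001029+0.000j on G[4,2]
I3: z[3]−=0.059, z[4]+=0.059
R4: Y=0.006211+0.000j on G[4,3]
C2: Y=0.000+0.1476j on G[4,2]
R5: Y=0.005714+0.000j on G[1,3]
R6: Y=0.0002020+0.000j on G[2,3]
R7: Y=0.1342+0.000j on G[0,4]
R8: Y=0.0002994+0.000j on G[0,4]
R9: Y=0.0008333+0.000j on G[2,1]
I4: z[2]−=0.00914, z[3]+=0.00914
L2: Y=0.000-0.003652j on G[4,2]
R10: Y=0.07634+0.000j on G[3,1]
R11: Y=0.2252+0.000j on G[2,3]
R12: Y=0.0007299+0.000j on G[4,3]
V1: row V3−V2=2.65, i_V1 at 3,2
V2: row V4−V1=5.71, i_V2 at 4,1
solve → V1=-18.32-9.839j, V2=-26.94-1.748j, V3=-24.29-1.748j, V4=-12.61-9.839j
aux → i_V1=0.03299-2.113j, i_V2=0.4972-0.6705j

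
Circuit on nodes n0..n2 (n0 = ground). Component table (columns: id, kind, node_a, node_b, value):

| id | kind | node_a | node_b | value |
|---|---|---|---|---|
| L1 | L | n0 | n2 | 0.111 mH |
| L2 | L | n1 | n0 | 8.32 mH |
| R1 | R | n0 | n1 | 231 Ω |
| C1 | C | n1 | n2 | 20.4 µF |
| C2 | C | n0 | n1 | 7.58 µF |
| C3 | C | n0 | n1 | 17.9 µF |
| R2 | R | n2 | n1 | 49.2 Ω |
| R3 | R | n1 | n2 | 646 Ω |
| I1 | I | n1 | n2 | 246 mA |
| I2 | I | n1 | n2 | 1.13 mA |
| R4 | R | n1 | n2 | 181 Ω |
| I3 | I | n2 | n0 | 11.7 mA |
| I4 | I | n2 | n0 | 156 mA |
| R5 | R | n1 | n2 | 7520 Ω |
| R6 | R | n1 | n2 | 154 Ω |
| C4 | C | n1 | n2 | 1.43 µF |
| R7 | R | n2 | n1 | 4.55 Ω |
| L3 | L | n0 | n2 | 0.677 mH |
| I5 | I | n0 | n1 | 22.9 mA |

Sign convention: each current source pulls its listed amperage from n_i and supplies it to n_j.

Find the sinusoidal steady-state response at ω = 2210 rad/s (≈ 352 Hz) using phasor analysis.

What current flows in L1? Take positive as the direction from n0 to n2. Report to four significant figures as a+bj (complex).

Apply KCL at each of the 2 non-ground nodes and solve the resulting linear system.
Node n1: branches {L2, R1, C1, C2, C3, R2, R3, I1, I2, R4, R5, R6, C4, R7, I5} → V_1 = -0.8374+0.1335j
Node n2: branches {L1, C1, R2, R3, I1, I2, R4, I3, I4, R5, R6, C4, R7, L3} → V_2 = -0.0002179-0.02970j

0.1211-0.0008884j A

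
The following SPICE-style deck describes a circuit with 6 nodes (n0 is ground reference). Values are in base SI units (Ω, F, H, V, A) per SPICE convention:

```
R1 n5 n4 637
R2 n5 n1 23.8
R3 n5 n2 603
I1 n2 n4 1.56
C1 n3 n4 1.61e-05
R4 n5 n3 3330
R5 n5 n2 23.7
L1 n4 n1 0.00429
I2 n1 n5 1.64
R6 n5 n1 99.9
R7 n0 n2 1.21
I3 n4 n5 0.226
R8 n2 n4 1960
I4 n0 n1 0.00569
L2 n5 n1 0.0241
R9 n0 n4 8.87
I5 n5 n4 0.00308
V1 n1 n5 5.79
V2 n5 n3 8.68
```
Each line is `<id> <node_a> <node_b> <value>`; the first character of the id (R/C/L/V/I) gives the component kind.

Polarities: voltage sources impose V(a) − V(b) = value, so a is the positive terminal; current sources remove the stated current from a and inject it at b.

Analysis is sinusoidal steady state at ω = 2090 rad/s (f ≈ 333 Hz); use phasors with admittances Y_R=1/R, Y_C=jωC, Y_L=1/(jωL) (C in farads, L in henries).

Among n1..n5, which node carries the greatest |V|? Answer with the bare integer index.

Element admittances at ω=2090 rad/s:
  Y(R1) = 0.001570+0.000j S between n5,n4
  Y(R2) = 0.04202+0.000j S between n5,n1
  Y(R3) = 0.001658+0.000j S between n5,n2
  I1: injects 1.56 A into n4 (from n2)
  Y(C1) = 0.000+0.03365j S between n3,n4
  Y(R4) = 0.0003003+0.000j S between n5,n3
  Y(R5) = 0.04219+0.000j S between n5,n2
  Y(L1) = 0.000-0.1115j S between n4,n1
  I2: injects 1.64 A into n5 (from n1)
  Y(R6) = 0.01001+0.000j S between n5,n1
  Y(R7) = 0.8264+0.000j S between n0,n2
  I3: injects 0.226 A into n5 (from n4)
  Y(R8) = 0.0005102+0.000j S between n2,n4
  I4: injects 0.00569 A into n1 (from n0)
  Y(L2) = 0.000-0.01985j S between n5,n1
  Y(R9) = 0.1127+0.000j S between n0,n4
  I5: injects 0.00308 A into n4 (from n5)
  V1: constraint V(n1)−V(n5) = 5.79
  V2: constraint V(n5)−V(n3) = 8.68
Assemble and solve the 7×7 MNA system:
  V(n1)=7.033+1.094j  V(n2)=-1.721+0.05487j  V(n3)=-7.437+1.094j  V(n4)=12.67-0.4022j  V(n5)=1.243+1.094j
  i(V1)=-2.102-0.5137j  i(V2)=-0.05296-0.6766j

4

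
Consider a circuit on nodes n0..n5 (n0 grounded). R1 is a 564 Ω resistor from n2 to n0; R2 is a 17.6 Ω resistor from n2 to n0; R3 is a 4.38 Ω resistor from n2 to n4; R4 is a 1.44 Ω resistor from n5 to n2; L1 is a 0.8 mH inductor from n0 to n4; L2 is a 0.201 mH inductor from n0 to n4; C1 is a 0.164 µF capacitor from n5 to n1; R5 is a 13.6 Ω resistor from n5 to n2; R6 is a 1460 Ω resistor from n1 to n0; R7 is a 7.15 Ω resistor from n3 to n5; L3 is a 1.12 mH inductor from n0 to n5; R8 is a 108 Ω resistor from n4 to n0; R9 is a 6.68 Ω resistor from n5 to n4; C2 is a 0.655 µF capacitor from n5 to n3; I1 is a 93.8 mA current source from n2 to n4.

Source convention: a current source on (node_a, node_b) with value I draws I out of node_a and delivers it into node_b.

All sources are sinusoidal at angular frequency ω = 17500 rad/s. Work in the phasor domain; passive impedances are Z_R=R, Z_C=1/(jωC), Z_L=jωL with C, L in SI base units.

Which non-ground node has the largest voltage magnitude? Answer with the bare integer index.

Apply KCL at each of the 5 non-ground nodes and solve the resulting linear system.
Node n1: branches {C1, R6} → V_1 = -0.1596-0.03305j
Node n2: branches {R1, R2, R3, R4, R5, I1} → V_2 = -0.2051+0.01073j
Node n3: branches {R7, C2} → V_3 = -0.1674+0.005024j
Node n4: branches {R3, L1, L2, R8, R9, I1} → V_4 = 0.02657+0.03267j
Node n5: branches {R4, C1, R5, R7, L3, R9, C2} → V_5 = -0.1674+0.005024j

2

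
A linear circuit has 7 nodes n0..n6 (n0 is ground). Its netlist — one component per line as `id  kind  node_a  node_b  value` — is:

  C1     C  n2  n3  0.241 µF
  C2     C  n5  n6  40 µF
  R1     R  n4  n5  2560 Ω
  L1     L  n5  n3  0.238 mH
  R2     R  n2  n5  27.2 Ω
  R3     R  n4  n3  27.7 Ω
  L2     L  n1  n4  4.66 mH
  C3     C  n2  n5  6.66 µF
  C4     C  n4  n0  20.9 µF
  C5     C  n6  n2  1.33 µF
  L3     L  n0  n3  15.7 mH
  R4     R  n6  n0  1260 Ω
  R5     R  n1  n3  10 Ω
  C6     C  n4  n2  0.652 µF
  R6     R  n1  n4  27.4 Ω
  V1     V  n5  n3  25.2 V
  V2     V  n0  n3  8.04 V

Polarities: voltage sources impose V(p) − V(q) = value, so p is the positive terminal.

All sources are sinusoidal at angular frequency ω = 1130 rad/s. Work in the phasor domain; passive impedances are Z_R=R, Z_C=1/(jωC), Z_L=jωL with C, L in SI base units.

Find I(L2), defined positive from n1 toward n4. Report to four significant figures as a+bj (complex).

Apply KCL at each of the 6 non-ground nodes and solve the resulting linear system.
Node n1: branches {L2, R5, R6} → V_1 = -7.455+1.424j
Node n2: branches {C1, R2, C3, C5, C6} → V_2 = 16.94-0.6333j
Node n3: branches {C1, L1, R3, L3, R5, V1, V2} → V_3 = -8.040+0.000j
Node n4: branches {R1, R3, L2, C4, C6, R6} → V_4 = -8.120+1.860j
Node n5: branches {C2, R1, L1, R2, C3, V1} → V_5 = 17.16+0.000j
Node n6: branches {C2, C5, R4} → V_6 = 17.15+0.2710j
Source currents: i(V1)=-0.02549+93.68j, i(V2)=-0.03032+0.2616j

-0.08284-0.1264j A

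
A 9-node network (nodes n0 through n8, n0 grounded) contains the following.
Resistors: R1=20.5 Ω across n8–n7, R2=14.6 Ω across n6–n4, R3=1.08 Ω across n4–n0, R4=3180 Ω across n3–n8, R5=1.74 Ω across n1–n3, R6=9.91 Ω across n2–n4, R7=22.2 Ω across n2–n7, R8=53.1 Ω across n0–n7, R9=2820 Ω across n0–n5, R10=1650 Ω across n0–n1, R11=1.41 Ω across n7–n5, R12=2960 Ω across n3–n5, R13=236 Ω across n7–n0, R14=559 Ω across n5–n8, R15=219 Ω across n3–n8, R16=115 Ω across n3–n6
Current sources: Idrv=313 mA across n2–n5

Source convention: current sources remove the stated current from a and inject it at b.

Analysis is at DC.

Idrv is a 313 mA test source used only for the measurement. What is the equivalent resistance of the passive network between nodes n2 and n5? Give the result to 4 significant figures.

Element admittances at DC:
  Y(R1) = 0.04878 S between n8,n7
  Y(R2) = 0.06849 S between n6,n4
  Y(R3) = 0.9259 S between n4,n0
  Y(R4) = 0.0003145 S between n3,n8
  Y(R5) = 0.5747 S between n1,n3
  Y(R6) = 0.1009 S between n2,n4
  Y(R7) = 0.04505 S between n2,n7
  Y(R8) = 0.01883 S between n0,n7
  Y(R9) = 0.0003546 S between n0,n5
  Y(R10) = 0.0006061 S between n0,n1
  Y(R11) = 0.7092 S between n7,n5
  Y(R12) = 0.0003378 S between n3,n5
  Y(R13) = 0.004237 S between n7,n0
  Y(R14) = 0.001789 S between n5,n8
  Y(R15) = 0.004566 S between n3,n8
  Y(R16) = 0.008696 S between n3,n6
  Idrv: injects 0.313 A into n5 (from n2)
Assemble and solve the 8×8 MNA system:
  V(n1)=1.309  V(n2)=-1.069  V(n3)=1.311  V(n4)=-0.09452  V(n5)=4.132  V(n6)=0.06380  V(n7)=3.696  V(n8)=3.500

R_eq = 16.62 Ω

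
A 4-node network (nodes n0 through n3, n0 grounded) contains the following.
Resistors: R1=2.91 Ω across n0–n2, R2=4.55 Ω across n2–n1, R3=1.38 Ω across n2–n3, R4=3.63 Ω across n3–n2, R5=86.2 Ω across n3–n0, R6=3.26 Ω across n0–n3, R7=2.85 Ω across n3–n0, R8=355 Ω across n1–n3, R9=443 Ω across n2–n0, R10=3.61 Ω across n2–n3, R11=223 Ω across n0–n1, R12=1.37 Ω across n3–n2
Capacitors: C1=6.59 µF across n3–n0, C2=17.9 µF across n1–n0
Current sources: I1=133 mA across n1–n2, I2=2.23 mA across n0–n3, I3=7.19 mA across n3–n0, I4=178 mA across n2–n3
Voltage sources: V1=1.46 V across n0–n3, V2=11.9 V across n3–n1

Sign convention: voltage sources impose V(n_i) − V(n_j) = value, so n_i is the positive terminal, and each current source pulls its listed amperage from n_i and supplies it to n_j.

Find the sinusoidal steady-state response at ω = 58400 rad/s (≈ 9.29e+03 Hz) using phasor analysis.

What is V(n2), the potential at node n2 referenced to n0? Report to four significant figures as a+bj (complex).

-2.298+0.000j V

Apply KCL at each of the 3 non-ground nodes and solve the resulting linear system.
Node n1: branches {R2, C2, I1, R8, R11, V2} → V_1 = -13.36+0.000j
Node n2: branches {R1, R2, R3, I1, R4, R9, R10, R12, I4} → V_2 = -2.298+0.000j
Node n3: branches {C1, R3, I2, R4, R5, R6, R7, R8, I3, R10, R12, I4, V1, V2} → V_3 = -1.460+0.000j
Source currents: i(V1)=-1.827-14.53j, i(V2)=-2.392-13.97j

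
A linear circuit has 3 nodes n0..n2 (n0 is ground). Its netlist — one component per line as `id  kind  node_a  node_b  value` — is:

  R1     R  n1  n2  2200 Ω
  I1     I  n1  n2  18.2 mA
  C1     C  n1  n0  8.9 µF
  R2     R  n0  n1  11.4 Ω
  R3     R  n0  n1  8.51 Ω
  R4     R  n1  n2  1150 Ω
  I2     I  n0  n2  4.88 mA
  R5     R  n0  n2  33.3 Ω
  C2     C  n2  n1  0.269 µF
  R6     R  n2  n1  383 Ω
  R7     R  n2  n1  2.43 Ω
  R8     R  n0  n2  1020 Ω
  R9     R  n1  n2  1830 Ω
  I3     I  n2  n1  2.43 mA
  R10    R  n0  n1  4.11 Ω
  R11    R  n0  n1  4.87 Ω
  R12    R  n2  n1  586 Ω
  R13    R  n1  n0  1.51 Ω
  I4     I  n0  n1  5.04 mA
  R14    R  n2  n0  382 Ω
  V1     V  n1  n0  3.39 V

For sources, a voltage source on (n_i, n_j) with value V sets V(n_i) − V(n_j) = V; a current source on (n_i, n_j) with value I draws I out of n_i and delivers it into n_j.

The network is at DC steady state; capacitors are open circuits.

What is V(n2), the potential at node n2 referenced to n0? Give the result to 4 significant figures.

3.183 V

Element admittances at DC:
  Y(R1) = 0.0004545 S between n1,n2
  I1: injects 0.0182 A into n2 (from n1)
  Y(C1) = 0.000 S between n1,n0
  Y(R2) = 0.08772 S between n0,n1
  Y(R3) = 0.1175 S between n0,n1
  Y(R4) = 0.0008696 S between n1,n2
  I2: injects 0.00488 A into n2 (from n0)
  Y(R5) = 0.03003 S between n0,n2
  Y(C2) = 0.000 S between n2,n1
  Y(R6) = 0.002611 S between n2,n1
  Y(R7) = 0.4115 S between n2,n1
  Y(R8) = 0.0009804 S between n0,n2
  Y(R9) = 0.0005464 S between n1,n2
  I3: injects 0.00243 A into n1 (from n2)
  Y(R10) = 0.2433 S between n0,n1
  Y(R11) = 0.2053 S between n0,n1
  Y(R12) = 0.001706 S between n2,n1
  Y(R13) = 0.6623 S between n1,n0
  I4: injects 0.00504 A into n1 (from n0)
  Y(R14) = 0.002618 S between n2,n0
  V1: constraint V(n1)−V(n0) = 3.39
Assemble and solve the 3×3 MNA system:
  V(n1)=3.390  V(n2)=3.183
  i(V1)=-4.559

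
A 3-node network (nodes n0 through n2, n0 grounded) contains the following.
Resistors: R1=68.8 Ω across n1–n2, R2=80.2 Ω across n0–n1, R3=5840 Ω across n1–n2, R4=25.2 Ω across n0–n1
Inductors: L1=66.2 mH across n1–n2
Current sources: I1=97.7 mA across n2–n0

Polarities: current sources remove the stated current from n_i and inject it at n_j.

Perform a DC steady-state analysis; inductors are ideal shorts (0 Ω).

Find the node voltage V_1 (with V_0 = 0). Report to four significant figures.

-1.873 V

Element admittances at DC:
  Y(R1) = 0.01453 S between n1,n2
  Y(R2) = 0.01247 S between n0,n1
  Y(R3) = 0.0001712 S between n1,n2
  L1: short n1↔n2 (DC inductor)
  Y(R4) = 0.03968 S between n0,n1
  I1: injects 0.0977 A into n0 (from n2)
Assemble and solve the 3×3 MNA system:
  V(n1)=-1.873  V(n2)=-1.873
  i(L1)=0.09770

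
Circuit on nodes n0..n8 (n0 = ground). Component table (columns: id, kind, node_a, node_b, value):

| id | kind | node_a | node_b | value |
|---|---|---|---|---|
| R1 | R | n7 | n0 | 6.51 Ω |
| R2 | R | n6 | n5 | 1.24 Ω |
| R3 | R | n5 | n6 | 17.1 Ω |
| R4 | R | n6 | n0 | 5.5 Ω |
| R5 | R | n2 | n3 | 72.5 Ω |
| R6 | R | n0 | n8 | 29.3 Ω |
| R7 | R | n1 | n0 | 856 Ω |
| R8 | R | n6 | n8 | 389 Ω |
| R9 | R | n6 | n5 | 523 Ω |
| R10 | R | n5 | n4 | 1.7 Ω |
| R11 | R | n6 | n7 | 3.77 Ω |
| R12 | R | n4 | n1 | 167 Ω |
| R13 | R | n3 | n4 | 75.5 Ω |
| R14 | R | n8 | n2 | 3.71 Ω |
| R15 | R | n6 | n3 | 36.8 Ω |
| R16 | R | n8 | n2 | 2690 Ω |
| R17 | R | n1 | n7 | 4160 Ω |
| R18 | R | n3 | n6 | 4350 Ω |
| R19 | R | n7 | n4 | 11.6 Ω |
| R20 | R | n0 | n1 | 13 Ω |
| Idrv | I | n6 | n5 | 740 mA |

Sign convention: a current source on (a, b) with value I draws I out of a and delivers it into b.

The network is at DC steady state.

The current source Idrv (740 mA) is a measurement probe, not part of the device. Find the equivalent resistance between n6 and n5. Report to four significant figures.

R_eq = 1.064 Ω

MNA unknowns: 8 node voltages V₁..V_8
R1: Y=0.1536 on G[7,0]
R2: Y=0.8065 on G[6,5]
R3: Y=0.05848 on G[5,6]
R4: Y=0.1818 on G[6,0]
R5: Y=0.01379 on G[2,3]
R6: Y=0.03413 on G[0,8]
R7: Y=0.001168 on G[1,0]
R8: Y=0.002571 on G[6,8]
R9: Y=0.001912 on G[6,5]
R10: Y=0.5882 on G[5,4]
R11: Y=0.2653 on G[6,7]
R12: Y=0.005988 on G[4,1]
R13: Y=0.01325 on G[3,4]
R14: Y=0.2695 on G[8,2]
R15: Y=0.02717 on G[6,3]
R16: Y=0.0003717 on G[8,2]
R17: Y=0.0002404 on G[1,7]
R18: Y=0.0002299 on G[3,6]
R19: Y=0.08621 on G[7,4]
R20: Y=0.07692 on G[0,1]
Idrv: z[6]−=0.74, z[5]+=0.74
solve → V1=0.04368, V2=0.03146, V3=0.1179, V4=0.6126, V5=0.7099, V6=-0.07769, V7=0.06374, V8=0.02704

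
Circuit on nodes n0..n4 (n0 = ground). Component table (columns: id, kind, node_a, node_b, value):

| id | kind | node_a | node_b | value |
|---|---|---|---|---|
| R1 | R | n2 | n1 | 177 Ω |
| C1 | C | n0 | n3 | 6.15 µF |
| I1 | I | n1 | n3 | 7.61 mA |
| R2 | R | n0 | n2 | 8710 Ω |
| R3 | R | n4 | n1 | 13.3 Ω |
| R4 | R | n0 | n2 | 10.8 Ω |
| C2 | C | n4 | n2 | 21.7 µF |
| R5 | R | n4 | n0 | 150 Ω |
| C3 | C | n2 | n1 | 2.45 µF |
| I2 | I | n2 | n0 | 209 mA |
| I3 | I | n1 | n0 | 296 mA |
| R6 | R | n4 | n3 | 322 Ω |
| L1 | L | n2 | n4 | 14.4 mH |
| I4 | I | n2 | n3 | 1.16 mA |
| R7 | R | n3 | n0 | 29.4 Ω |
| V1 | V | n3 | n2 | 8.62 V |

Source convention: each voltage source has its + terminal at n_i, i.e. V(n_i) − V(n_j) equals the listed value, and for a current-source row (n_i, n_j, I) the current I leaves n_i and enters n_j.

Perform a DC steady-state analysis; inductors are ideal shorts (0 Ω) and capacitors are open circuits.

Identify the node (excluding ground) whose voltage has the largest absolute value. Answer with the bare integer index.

Apply KCL at each of the 4 non-ground nodes and solve the resulting linear system.
Node n1: branches {R1, I1, R3, C3, I3} → V_1 = -9.740
Node n2: branches {R1, R2, R4, C2, C3, I2, L1, I4, V1} → V_2 = -5.984
Node n3: branches {C1, I1, R6, I4, R7, V1} → V_3 = 2.636
Node n4: branches {R3, C2, R5, R6, L1} → V_4 = -5.984
Source currents: i(L1)=0.2157, i(V1)=-0.1077

1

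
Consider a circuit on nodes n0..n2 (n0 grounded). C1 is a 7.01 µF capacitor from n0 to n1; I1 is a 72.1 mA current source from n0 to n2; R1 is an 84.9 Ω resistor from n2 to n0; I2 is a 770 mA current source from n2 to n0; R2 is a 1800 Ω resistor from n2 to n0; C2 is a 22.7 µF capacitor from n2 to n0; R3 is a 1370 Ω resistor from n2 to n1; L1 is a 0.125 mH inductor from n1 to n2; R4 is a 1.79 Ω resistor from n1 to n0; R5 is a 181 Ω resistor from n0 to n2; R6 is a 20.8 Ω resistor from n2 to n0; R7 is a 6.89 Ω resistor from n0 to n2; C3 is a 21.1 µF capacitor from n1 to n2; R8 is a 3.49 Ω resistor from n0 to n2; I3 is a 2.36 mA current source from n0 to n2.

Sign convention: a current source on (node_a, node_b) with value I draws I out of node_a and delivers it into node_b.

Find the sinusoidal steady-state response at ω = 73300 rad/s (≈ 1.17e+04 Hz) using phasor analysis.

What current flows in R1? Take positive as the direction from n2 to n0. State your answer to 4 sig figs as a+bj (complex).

MNA unknowns: 2 node voltages V₁..V_2
C1: Y=0.000+0.5138j on G[0,1]
I1: z[0]−=0.0721, z[2]+=0.0721
R1: Y=0.01178+0.000j on G[2,0]
I2: z[2]−=0.77, z[0]+=0.77
R2: Y=0.0005556+0.000j on G[2,0]
C2: Y=0.000+1.664j on G[2,0]
R3: Y=0.0007299+0.000j on G[2,1]
L1: Y=0.000-0.1091j on G[1,2]
R4: Y=0.5587+0.000j on G[1,0]
R5: Y=0.005525+0.000j on G[0,2]
R6: Y=0.04808+0.000j on G[2,0]
R7: Y=0.1451+0.000j on G[0,2]
C3: Y=0.000+1.547j on G[1,2]
R8: Y=0.2865+0.000j on G[0,2]
I3: z[0]−=0.00236, z[2]+=0.00236
solve → V1=-0.1284+0.1761j, V2=-0.1059+0.2889j

-0.001247+0.003403j A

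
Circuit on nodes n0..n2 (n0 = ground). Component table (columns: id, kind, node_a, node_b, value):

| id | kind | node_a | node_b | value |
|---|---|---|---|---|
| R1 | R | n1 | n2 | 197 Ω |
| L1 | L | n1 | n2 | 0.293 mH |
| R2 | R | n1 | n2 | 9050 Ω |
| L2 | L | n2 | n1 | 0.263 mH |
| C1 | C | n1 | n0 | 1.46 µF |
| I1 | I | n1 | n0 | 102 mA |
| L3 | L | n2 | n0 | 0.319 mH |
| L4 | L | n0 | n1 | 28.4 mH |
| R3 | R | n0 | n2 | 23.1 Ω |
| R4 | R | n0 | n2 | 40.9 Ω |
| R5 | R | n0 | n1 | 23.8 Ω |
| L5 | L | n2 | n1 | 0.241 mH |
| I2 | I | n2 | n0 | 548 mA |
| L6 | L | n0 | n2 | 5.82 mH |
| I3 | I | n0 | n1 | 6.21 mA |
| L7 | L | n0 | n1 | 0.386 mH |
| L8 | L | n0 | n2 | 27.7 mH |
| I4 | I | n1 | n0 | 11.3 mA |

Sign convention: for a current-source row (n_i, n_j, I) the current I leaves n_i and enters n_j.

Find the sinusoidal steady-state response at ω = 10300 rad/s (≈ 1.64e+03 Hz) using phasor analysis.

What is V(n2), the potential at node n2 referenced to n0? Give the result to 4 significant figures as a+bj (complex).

MNA unknowns: 2 node voltages V₁..V_2
R1: Y=0.005076+0.000j on G[1,2]
L1: Y=0.000-0.3314j on G[1,2]
R2: Y=0.0001105+0.000j on G[1,2]
L2: Y=0.000-0.3692j on G[2,1]
C1: Y=0.000+0.01504j on G[1,0]
I1: z[1]−=0.102, z[0]+=0.102
L3: Y=0.000-0.3043j on G[2,0]
L4: Y=0.000-0.003419j on G[0,1]
R3: Y=0.04329+0.000j on G[0,2]
R4: Y=0.02445+0.000j on G[0,2]
R5: Y=0.04202+0.000j on G[0,1]
L5: Y=0.000-0.4029j on G[2,1]
I2: z[2]−=0.548, z[0]+=0.548
L6: Y=0.000-0.01668j on G[0,2]
I3: z[0]−=0.00621, z[1]+=0.00621
L7: Y=0.000-0.2515j on G[0,1]
L8: Y=0.000-0.003505j on G[0,2]
I4: z[1]−=0.0113, z[0]+=0.0113
solve → V1=-0.2141-1.039j, V2=-0.2218-1.176j

-0.2218-1.176j V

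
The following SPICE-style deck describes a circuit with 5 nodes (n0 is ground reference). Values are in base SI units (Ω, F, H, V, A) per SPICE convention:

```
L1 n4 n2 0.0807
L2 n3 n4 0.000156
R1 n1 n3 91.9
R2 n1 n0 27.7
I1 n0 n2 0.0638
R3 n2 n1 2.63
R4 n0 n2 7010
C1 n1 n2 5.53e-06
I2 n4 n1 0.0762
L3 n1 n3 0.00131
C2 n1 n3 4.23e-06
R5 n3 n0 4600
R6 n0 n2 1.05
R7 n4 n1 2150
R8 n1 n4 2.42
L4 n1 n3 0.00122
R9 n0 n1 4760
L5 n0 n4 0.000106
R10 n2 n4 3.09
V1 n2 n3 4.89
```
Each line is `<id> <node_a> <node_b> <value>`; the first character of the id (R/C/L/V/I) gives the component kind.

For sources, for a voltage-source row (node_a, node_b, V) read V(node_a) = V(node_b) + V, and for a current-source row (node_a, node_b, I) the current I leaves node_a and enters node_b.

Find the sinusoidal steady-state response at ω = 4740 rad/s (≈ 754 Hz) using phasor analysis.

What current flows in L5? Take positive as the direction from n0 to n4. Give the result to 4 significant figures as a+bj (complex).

1.385-2.411j A

Apply KCL at each of the 4 non-ground nodes and solve the resulting linear system.
Node n1: branches {R1, R2, R3, C1, I2, L3, C2, R7, R8, L4, R9} → V_1 = -0.5709-0.4095j
Node n2: branches {L1, I1, R3, R4, C1, R6, R10, V1} → V_2 = 1.543-2.515j
Node n3: branches {L2, R1, L3, C2, R5, L4, V1} → V_3 = -3.347-2.515j
Node n4: branches {L1, L2, I2, R7, R8, L5, R10} → V_4 = -1.211-0.6957j
Source currents: i(V1)=-3.152+3.736j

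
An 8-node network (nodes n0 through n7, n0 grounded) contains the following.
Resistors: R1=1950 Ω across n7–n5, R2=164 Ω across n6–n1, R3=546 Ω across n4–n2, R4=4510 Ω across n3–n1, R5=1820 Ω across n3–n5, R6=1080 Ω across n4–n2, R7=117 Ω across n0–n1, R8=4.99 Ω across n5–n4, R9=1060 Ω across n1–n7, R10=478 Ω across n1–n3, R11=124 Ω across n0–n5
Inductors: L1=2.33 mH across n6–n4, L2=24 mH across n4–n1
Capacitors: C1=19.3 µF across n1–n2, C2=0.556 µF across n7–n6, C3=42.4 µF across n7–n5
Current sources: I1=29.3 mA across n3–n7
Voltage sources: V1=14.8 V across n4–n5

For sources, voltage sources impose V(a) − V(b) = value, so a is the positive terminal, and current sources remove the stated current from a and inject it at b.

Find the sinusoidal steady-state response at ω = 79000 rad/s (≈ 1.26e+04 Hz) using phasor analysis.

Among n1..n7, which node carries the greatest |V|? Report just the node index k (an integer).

MNA unknowns: 7 node voltages V₁..V_7 plus 1 source current (V1)
R1: Y=0.0005128+0.000j on G[7,5]
L1: Y=0.000-0.005433j on G[6,4]
R2: Y=0.006098+0.000j on G[6,1]
R3: Y=0.001832+0.000j on G[4,2]
C1: Y=0.000+1.525j on G[1,2]
R4: Y=0.0002217+0.000j on G[3,1]
R5: Y=0.0005495+0.000j on G[3,5]
I1: z[3]−=0.0293, z[7]+=0.0293
R6: Y=0.0009259+0.000j on G[4,2]
L2: Y=0.000-0.0005274j on G[4,1]
C2: Y=0.000+0.04392j on G[7,6]
R7: Y=0.008547+0.000j on G[0,1]
C3: Y=0.000+3.350j on G[7,5]
R8: Y=0.2004+0.000j on G[5,4]
R9: Y=0.0009434+0.000j on G[1,7]
R10: Y=0.002092+0.000j on G[1,3]
R11: Y=0.008065+0.000j on G[0,5]
V1: row V4−V5=14.8, i_V1 at 4,5
solve → V1=0.1435-0.3396j, V2=0.1448-0.3658j, V3=-10.15-0.2054j, V4=14.65+0.3599j, V5=-0.1521+0.3599j, V6=-2.320-0.04624j, V7=-0.1803+0.3459j
aux → i_V1=-3.008+0.09783j

4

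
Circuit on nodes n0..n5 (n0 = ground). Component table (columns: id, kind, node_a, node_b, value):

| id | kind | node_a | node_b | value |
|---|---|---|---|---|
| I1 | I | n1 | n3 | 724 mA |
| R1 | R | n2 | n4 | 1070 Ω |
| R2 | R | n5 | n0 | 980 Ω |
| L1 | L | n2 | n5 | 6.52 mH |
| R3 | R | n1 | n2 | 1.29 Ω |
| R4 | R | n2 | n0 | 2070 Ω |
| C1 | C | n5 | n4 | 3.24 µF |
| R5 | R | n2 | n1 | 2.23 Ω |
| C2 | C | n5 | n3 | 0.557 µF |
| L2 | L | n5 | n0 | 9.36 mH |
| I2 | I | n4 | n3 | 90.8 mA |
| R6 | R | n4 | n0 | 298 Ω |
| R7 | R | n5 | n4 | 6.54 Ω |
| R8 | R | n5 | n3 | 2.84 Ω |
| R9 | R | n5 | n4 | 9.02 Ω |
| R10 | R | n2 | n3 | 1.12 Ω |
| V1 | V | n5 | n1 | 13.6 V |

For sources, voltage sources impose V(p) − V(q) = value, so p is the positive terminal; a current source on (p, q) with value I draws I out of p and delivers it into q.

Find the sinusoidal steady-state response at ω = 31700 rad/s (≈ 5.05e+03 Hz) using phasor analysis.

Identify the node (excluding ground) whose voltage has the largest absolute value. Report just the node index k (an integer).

Element admittances at ω=31700 rad/s:
  I1: injects 0.724 A into n3 (from n1)
  Y(R1) = 0.0009346+0.000j S between n2,n4
  Y(R2) = 0.001020+0.000j S between n5,n0
  Y(L1) = 0.000-0.004838j S between n2,n5
  Y(R3) = 0.7752+0.000j S between n1,n2
  Y(R4) = 0.0004831+0.000j S between n2,n0
  Y(C1) = 0.000+0.1027j S between n5,n4
  Y(R5) = 0.4484+0.000j S between n2,n1
  Y(C2) = 0.000+0.01766j S between n5,n3
  Y(L2) = 0.000-0.003370j S between n5,n0
  I2: injects 0.0908 A into n3 (from n4)
  Y(R6) = 0.003356+0.000j S between n4,n0
  Y(R7) = 0.1529+0.000j S between n5,n4
  Y(R8) = 0.3521+0.000j S between n5,n3
  Y(R9) = 0.1109+0.000j S between n5,n4
  Y(R10) = 0.8929+0.000j S between n2,n3
  V1: constraint V(n5)−V(n1) = 13.6
Assemble and solve the 6×6 MNA system:
  V(n1)=-12.67+0.5568j  V(n2)=-9.937+0.5822j  V(n3)=-6.208+0.6763j  V(n4)=0.5887+0.6805j  V(n5)=0.9296+0.5568j
  i(V1)=-2.621-0.03118j

1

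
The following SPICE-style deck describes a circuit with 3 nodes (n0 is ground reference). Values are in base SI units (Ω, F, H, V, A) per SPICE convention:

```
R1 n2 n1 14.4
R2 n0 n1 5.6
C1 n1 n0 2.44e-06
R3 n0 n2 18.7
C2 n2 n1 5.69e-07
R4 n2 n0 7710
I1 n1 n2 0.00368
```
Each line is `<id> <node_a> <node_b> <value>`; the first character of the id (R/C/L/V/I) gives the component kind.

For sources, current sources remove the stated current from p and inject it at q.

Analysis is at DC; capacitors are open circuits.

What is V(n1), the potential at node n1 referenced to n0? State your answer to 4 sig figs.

-0.007677 V

MNA unknowns: 2 node voltages V₁..V_2
R1: Y=0.06944 on G[2,1]
R2: Y=0.1786 on G[0,1]
C1: Y=0.000 on G[1,0]
R3: Y=0.05348 on G[0,2]
C2: Y=0.000 on G[2,1]
R4: Y=0.0001297 on G[2,0]
I1: z[1]−=0.00368, z[2]+=0.00368
solve → V1=-0.007677, V2=0.02557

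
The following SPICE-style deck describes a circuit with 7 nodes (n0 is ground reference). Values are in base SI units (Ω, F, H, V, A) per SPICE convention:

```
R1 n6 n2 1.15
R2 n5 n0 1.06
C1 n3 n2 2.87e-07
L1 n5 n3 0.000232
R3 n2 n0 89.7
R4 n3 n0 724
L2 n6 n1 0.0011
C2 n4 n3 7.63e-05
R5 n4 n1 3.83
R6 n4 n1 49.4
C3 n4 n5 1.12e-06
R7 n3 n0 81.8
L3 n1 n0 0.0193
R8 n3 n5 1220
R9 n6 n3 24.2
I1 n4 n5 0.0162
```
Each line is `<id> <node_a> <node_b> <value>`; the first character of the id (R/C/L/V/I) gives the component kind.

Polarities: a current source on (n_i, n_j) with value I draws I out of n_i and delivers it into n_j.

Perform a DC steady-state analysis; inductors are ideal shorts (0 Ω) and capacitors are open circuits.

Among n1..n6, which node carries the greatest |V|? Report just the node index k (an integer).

4

Element admittances at DC:
  Y(R1) = 0.8696 S between n6,n2
  Y(R2) = 0.9434 S between n5,n0
  Y(C1) = 0.000 S between n3,n2
  L1: short n5↔n3 (DC inductor)
  Y(R3) = 0.01115 S between n2,n0
  Y(R4) = 0.001381 S between n3,n0
  L2: short n6↔n1 (DC inductor)
  Y(C2) = 0.000 S between n4,n3
  Y(R5) = 0.2611 S between n4,n1
  Y(R6) = 0.02024 S between n4,n1
  Y(C3) = 0.000 S between n4,n5
  Y(R7) = 0.01222 S between n3,n0
  L3: short n1↔n0 (DC inductor)
  Y(R8) = 0.0008197 S between n3,n5
  Y(R9) = 0.04132 S between n6,n3
  I1: injects 0.0162 A into n5 (from n4)
Assemble and solve the 9×9 MNA system:
  V(n1)=0.000  V(n2)=0.000  V(n3)=0.01623  V(n4)=-0.05758  V(n5)=0.01623  V(n6)=0.000
  i(L1)=0.0008913  i(L2)=0.0006705  i(L3)=-0.01553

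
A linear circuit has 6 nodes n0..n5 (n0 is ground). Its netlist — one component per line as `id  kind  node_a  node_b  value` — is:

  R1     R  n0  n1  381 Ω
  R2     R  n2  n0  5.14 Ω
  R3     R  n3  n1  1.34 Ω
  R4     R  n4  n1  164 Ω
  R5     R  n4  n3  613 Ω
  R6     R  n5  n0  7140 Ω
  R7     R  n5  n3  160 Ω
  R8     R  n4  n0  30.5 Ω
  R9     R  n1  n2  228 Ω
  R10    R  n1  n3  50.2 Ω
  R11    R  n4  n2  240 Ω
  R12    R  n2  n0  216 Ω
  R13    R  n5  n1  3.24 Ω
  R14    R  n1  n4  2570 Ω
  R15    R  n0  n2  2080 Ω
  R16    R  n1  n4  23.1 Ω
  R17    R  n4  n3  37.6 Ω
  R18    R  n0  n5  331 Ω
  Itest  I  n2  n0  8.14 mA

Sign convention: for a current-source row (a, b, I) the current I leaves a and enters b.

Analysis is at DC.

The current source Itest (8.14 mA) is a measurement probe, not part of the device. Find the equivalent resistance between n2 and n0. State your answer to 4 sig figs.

R_eq = 4.841 Ω

MNA unknowns: 5 node voltages V₁..V_5
R1: Y=0.002625 on G[0,1]
R2: Y=0.1946 on G[2,0]
R3: Y=0.7463 on G[3,1]
R4: Y=0.006098 on G[4,1]
R5: Y=0.001631 on G[4,3]
R6: Y=0.0001401 on G[5,0]
R7: Y=0.006250 on G[5,3]
R8: Y=0.03279 on G[4,0]
R9: Y=0.004386 on G[1,2]
R10: Y=0.01992 on G[1,3]
R11: Y=0.004167 on G[4,2]
R12: Y=0.004630 on G[2,0]
R13: Y=0.3086 on G[5,1]
R14: Y=0.0003891 on G[1,4]
R15: Y=0.0004808 on G[0,2]
R16: Y=0.04329 on G[1,4]
R17: Y=0.02660 on G[4,3]
R18: Y=0.003021 on G[0,5]
Itest: z[2]−=0.00814, z[0]+=0.00814
solve → V1=-0.008082, V2=-0.03940, V3=-0.008040, V4=-0.006902, V5=-0.008001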